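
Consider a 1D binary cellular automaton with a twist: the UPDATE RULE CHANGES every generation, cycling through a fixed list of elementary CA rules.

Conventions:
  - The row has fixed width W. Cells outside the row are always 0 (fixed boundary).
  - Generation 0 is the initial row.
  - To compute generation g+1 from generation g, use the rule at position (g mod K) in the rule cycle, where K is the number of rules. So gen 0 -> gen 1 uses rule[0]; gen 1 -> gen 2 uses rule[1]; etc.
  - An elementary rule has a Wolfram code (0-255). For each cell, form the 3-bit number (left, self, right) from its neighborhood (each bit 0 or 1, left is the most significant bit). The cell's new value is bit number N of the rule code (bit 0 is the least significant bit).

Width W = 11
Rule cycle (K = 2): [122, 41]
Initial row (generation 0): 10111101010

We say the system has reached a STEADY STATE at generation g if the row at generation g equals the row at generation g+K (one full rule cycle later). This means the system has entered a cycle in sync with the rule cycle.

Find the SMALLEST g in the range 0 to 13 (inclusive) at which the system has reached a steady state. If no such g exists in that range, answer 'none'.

Answer: 3

Derivation:
Gen 0: 10111101010
Gen 1 (rule 122): 01100110101
Gen 2 (rule 41): 01000101010
Gen 3 (rule 122): 10101010101
Gen 4 (rule 41): 01010101010
Gen 5 (rule 122): 10101010101
Gen 6 (rule 41): 01010101010
Gen 7 (rule 122): 10101010101
Gen 8 (rule 41): 01010101010
Gen 9 (rule 122): 10101010101
Gen 10 (rule 41): 01010101010
Gen 11 (rule 122): 10101010101
Gen 12 (rule 41): 01010101010
Gen 13 (rule 122): 10101010101
Gen 14 (rule 41): 01010101010
Gen 15 (rule 122): 10101010101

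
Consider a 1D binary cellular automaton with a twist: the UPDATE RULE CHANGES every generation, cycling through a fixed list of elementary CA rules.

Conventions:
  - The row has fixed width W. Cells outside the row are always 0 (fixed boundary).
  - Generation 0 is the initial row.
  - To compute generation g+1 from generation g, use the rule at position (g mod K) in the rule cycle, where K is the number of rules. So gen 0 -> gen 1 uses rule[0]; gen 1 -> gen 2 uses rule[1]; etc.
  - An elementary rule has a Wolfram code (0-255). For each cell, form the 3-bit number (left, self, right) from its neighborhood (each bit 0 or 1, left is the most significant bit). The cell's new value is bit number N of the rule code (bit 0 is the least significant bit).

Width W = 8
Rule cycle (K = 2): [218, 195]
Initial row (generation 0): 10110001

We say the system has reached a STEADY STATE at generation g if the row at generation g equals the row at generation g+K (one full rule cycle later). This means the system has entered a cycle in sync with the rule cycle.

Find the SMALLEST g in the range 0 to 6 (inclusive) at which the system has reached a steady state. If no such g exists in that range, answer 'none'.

Gen 0: 10110001
Gen 1 (rule 218): 00111010
Gen 2 (rule 195): 11011000
Gen 3 (rule 218): 11011100
Gen 4 (rule 195): 01001101
Gen 5 (rule 218): 10111100
Gen 6 (rule 195): 00011101
Gen 7 (rule 218): 00111100
Gen 8 (rule 195): 11011101

Answer: none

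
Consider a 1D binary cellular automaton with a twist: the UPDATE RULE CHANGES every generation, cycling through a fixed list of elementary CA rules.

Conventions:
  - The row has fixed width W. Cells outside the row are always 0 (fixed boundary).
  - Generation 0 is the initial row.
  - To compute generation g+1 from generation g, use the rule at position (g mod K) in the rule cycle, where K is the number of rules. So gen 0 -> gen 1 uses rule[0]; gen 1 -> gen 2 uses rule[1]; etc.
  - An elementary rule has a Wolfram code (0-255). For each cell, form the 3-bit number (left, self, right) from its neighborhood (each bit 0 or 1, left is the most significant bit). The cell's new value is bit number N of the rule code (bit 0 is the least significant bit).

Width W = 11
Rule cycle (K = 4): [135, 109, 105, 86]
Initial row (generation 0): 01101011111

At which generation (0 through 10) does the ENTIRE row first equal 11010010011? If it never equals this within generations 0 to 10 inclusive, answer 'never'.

Answer: 8

Derivation:
Gen 0: 01101011111
Gen 1 (rule 135): 10001001110
Gen 2 (rule 109): 10101001010
Gen 3 (rule 105): 01010000100
Gen 4 (rule 86): 11011001110
Gen 5 (rule 135): 00000010100
Gen 6 (rule 109): 11111011101
Gen 7 (rule 105): 10001110110
Gen 8 (rule 86): 11010010011
Gen 9 (rule 135): 00010110100
Gen 10 (rule 109): 11011111101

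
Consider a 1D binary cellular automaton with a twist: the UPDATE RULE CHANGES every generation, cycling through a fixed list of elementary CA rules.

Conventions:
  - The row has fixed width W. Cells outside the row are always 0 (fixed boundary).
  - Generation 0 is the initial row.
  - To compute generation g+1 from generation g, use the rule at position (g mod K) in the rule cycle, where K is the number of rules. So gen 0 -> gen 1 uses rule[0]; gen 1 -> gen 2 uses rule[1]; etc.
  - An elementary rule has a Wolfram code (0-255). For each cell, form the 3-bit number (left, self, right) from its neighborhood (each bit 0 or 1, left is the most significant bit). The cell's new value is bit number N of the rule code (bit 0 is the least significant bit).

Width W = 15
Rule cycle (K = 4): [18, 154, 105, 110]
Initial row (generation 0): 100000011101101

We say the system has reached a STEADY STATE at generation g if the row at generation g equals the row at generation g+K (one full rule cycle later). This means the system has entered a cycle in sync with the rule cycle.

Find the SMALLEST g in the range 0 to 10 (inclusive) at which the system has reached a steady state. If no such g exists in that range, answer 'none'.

Answer: none

Derivation:
Gen 0: 100000011101101
Gen 1 (rule 18): 010000100000000
Gen 2 (rule 154): 101001010000000
Gen 3 (rule 105): 010000100111111
Gen 4 (rule 110): 110001101100001
Gen 5 (rule 18): 001010000010010
Gen 6 (rule 154): 010001000101101
Gen 7 (rule 105): 000100010011110
Gen 8 (rule 110): 001100110110010
Gen 9 (rule 18): 010011000001101
Gen 10 (rule 154): 101110100011000
Gen 11 (rule 105): 011011001011011
Gen 12 (rule 110): 111111011111111
Gen 13 (rule 18): 000000000000000
Gen 14 (rule 154): 000000000000000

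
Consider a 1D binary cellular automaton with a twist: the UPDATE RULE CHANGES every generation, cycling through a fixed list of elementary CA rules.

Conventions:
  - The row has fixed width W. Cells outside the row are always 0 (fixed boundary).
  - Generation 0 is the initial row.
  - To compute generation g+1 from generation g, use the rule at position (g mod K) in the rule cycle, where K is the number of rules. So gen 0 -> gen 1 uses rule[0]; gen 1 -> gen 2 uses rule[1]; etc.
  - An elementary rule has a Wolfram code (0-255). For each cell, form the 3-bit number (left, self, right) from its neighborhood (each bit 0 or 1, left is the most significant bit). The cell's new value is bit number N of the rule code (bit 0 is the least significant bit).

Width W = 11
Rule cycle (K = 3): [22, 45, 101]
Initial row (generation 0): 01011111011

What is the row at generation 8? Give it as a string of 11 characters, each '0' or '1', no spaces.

Answer: 10011010101

Derivation:
Gen 0: 01011111011
Gen 1 (rule 22): 11000000000
Gen 2 (rule 45): 10011111111
Gen 3 (rule 101): 10000000001
Gen 4 (rule 22): 11000000011
Gen 5 (rule 45): 10011111010
Gen 6 (rule 101): 10000001110
Gen 7 (rule 22): 11000010001
Gen 8 (rule 45): 10011010101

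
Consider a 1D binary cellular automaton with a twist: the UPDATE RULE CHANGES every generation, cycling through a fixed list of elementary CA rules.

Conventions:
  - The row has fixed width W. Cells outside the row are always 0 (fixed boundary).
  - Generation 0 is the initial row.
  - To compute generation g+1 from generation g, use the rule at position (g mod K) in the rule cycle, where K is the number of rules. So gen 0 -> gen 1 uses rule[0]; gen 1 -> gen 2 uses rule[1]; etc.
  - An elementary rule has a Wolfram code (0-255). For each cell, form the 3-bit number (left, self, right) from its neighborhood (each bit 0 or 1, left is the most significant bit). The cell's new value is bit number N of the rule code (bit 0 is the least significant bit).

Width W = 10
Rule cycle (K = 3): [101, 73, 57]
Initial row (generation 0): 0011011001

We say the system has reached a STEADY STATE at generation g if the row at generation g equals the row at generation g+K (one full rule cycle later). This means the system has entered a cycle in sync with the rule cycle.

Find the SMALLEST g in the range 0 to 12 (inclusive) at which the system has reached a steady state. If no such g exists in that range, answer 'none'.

Gen 0: 0011011001
Gen 1 (rule 101): 1001101001
Gen 2 (rule 73): 0001100000
Gen 3 (rule 57): 1101011111
Gen 4 (rule 101): 0111100001
Gen 5 (rule 73): 0100101100
Gen 6 (rule 57): 0010011011
Gen 7 (rule 101): 1010001101
Gen 8 (rule 73): 0000101100
Gen 9 (rule 57): 1110011011
Gen 10 (rule 101): 0010001101
Gen 11 (rule 73): 1000101100
Gen 12 (rule 57): 0110011011
Gen 13 (rule 101): 0010001101
Gen 14 (rule 73): 1000101100
Gen 15 (rule 57): 0110011011

Answer: 10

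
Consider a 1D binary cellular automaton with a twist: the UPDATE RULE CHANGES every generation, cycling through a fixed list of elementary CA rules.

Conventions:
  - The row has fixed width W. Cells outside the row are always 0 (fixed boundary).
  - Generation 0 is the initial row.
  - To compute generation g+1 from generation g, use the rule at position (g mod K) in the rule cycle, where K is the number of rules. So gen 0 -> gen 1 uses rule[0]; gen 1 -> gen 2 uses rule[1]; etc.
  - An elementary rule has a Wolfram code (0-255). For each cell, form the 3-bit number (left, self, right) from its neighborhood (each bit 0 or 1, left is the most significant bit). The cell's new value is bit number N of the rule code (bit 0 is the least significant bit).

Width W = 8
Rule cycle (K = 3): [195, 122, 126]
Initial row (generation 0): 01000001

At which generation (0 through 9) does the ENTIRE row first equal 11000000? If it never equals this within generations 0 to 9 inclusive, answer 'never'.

Answer: never

Derivation:
Gen 0: 01000001
Gen 1 (rule 195): 10011110
Gen 2 (rule 122): 01110011
Gen 3 (rule 126): 11011111
Gen 4 (rule 195): 01001111
Gen 5 (rule 122): 10111001
Gen 6 (rule 126): 11101111
Gen 7 (rule 195): 01100111
Gen 8 (rule 122): 11111101
Gen 9 (rule 126): 10000111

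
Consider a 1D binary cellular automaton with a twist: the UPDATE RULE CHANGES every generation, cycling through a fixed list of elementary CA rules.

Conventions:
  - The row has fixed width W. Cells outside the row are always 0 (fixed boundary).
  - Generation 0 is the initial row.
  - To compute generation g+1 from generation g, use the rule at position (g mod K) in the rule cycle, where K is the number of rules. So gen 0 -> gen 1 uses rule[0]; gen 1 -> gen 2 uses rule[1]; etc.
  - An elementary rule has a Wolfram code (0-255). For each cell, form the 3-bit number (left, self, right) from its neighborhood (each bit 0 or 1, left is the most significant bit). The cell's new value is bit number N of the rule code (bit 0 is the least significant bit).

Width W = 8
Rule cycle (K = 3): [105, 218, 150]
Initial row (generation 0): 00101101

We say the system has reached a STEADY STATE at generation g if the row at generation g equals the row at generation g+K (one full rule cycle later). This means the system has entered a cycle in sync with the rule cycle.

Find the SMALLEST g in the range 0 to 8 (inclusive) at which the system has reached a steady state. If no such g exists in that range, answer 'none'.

Gen 0: 00101101
Gen 1 (rule 105): 10011110
Gen 2 (rule 218): 01111111
Gen 3 (rule 150): 10111110
Gen 4 (rule 105): 01100010
Gen 5 (rule 218): 11110101
Gen 6 (rule 150): 01100101
Gen 7 (rule 105): 01100010
Gen 8 (rule 218): 11110101
Gen 9 (rule 150): 01100101
Gen 10 (rule 105): 01100010
Gen 11 (rule 218): 11110101

Answer: 4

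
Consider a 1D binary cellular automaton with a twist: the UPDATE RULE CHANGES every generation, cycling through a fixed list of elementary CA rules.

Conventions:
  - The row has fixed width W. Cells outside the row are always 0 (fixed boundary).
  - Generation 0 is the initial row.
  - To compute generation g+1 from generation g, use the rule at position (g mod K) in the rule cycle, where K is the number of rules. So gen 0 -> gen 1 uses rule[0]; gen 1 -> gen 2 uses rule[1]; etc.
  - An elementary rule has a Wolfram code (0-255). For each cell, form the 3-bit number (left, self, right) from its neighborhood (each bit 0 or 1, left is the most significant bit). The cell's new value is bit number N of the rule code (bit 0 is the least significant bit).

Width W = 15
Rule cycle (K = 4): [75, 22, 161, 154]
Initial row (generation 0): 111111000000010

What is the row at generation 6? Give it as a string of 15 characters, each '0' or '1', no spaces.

Answer: 000000010111011

Derivation:
Gen 0: 111111000000010
Gen 1 (rule 75): 100001011111100
Gen 2 (rule 22): 110011000000010
Gen 3 (rule 161): 000000011111000
Gen 4 (rule 154): 000000111110100
Gen 5 (rule 75): 111111100010001
Gen 6 (rule 22): 000000010111011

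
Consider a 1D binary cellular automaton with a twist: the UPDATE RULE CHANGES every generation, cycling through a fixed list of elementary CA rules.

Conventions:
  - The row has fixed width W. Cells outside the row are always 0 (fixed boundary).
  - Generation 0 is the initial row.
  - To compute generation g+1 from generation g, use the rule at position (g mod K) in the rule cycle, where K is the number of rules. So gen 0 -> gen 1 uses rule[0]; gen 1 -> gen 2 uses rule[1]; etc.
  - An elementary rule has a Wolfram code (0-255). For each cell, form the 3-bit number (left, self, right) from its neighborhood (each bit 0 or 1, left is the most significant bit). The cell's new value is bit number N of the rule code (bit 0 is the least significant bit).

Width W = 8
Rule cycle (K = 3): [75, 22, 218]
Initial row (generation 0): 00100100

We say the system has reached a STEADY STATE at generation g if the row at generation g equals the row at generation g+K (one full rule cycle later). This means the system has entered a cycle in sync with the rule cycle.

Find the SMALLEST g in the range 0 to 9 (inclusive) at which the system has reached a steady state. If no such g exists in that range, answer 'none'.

Gen 0: 00100100
Gen 1 (rule 75): 11001001
Gen 2 (rule 22): 00111111
Gen 3 (rule 218): 01111111
Gen 4 (rule 75): 11000001
Gen 5 (rule 22): 00100011
Gen 6 (rule 218): 01010111
Gen 7 (rule 75): 10000101
Gen 8 (rule 22): 11001101
Gen 9 (rule 218): 11111100
Gen 10 (rule 75): 10000101
Gen 11 (rule 22): 11001101
Gen 12 (rule 218): 11111100

Answer: 7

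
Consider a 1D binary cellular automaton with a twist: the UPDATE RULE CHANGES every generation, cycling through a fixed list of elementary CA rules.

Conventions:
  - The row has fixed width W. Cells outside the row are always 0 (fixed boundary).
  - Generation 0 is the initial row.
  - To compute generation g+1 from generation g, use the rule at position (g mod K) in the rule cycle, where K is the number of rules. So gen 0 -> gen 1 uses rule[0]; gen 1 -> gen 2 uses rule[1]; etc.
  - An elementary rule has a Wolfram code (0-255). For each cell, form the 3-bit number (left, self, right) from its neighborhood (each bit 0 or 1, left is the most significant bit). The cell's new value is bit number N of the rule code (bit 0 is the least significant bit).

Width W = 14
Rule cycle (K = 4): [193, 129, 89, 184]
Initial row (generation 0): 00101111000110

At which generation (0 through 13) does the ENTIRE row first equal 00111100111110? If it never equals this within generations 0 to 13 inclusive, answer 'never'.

Gen 0: 00101111000110
Gen 1 (rule 193): 10000111010010
Gen 2 (rule 129): 00110010000000
Gen 3 (rule 89): 10111001111111
Gen 4 (rule 184): 01110101111110
Gen 5 (rule 193): 00110000111110
Gen 6 (rule 129): 10000110011100
Gen 7 (rule 89): 01110111010111
Gen 8 (rule 184): 01101110101110
Gen 9 (rule 193): 00100110000110
Gen 10 (rule 129): 10000000110000
Gen 11 (rule 89): 01111110111111
Gen 12 (rule 184): 01111101111110
Gen 13 (rule 193): 00111100111110

Answer: 13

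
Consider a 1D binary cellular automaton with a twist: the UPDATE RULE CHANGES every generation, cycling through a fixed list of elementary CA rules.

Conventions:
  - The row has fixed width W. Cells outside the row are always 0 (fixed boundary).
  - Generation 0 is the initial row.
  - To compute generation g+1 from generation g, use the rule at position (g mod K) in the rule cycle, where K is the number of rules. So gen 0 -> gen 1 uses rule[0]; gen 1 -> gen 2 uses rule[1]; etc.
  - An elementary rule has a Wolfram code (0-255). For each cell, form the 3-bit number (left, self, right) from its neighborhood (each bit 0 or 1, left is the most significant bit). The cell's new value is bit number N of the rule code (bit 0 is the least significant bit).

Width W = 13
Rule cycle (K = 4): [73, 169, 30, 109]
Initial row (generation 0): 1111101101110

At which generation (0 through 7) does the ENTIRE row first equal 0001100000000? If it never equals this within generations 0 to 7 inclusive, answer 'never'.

Gen 0: 1111101101110
Gen 1 (rule 73): 1000101101010
Gen 2 (rule 169): 0010011010100
Gen 3 (rule 30): 0111110010110
Gen 4 (rule 109): 0100010011110
Gen 5 (rule 73): 0001000010010
Gen 6 (rule 169): 1100011000000
Gen 7 (rule 30): 1010110100000

Answer: never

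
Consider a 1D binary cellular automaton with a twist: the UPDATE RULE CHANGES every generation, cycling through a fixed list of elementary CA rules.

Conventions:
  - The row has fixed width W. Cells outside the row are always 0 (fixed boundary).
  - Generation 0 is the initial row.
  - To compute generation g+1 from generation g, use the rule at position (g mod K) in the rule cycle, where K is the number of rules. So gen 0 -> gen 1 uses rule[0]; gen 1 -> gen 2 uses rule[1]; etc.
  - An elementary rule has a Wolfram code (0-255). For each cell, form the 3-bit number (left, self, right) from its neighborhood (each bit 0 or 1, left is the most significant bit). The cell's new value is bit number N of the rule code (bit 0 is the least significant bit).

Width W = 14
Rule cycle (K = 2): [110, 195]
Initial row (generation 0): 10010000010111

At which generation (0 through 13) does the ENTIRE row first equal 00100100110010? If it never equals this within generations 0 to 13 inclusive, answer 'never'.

Answer: never

Derivation:
Gen 0: 10010000010111
Gen 1 (rule 110): 10110000111101
Gen 2 (rule 195): 00010111011100
Gen 3 (rule 110): 00111101110100
Gen 4 (rule 195): 11011100110001
Gen 5 (rule 110): 11110101110011
Gen 6 (rule 195): 01110000110101
Gen 7 (rule 110): 11010001111111
Gen 8 (rule 195): 01000110111111
Gen 9 (rule 110): 11001111100001
Gen 10 (rule 195): 01010111101110
Gen 11 (rule 110): 11111100111010
Gen 12 (rule 195): 01111101011000
Gen 13 (rule 110): 11000111111000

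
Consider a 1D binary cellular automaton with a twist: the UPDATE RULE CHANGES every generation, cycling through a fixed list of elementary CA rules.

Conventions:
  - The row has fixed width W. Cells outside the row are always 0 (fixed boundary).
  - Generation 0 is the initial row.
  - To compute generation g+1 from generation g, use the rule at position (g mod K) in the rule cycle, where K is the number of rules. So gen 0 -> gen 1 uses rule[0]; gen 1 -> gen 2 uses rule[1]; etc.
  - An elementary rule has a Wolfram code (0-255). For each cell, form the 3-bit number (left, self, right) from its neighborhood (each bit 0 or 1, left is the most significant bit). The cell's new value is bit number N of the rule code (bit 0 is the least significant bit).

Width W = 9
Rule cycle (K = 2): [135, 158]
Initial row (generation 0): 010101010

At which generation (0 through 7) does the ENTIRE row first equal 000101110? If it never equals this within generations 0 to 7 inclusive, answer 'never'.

Gen 0: 010101010
Gen 1 (rule 135): 110101010
Gen 2 (rule 158): 100101011
Gen 3 (rule 135): 101101000
Gen 4 (rule 158): 101001100
Gen 5 (rule 135): 101010001
Gen 6 (rule 158): 101011011
Gen 7 (rule 135): 101000000

Answer: never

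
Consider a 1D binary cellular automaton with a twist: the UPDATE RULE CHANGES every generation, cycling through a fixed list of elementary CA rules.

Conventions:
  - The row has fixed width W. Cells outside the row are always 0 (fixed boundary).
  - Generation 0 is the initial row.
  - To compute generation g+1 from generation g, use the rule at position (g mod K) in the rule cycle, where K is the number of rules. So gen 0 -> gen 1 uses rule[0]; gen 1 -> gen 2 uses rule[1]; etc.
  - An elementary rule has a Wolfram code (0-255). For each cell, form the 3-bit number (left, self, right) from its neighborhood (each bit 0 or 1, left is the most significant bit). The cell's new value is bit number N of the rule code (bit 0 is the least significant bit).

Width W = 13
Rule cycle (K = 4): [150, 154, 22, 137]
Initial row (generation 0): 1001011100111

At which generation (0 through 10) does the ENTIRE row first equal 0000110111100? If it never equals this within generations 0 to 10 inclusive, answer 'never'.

Gen 0: 1001011100111
Gen 1 (rule 150): 1111001011010
Gen 2 (rule 154): 1110110010001
Gen 3 (rule 22): 0000001111011
Gen 4 (rule 137): 1111101110010
Gen 5 (rule 150): 0111000101111
Gen 6 (rule 154): 1110101001110
Gen 7 (rule 22): 0000101110001
Gen 8 (rule 137): 1110001100100
Gen 9 (rule 150): 0101010011110
Gen 10 (rule 154): 1000001111101

Answer: never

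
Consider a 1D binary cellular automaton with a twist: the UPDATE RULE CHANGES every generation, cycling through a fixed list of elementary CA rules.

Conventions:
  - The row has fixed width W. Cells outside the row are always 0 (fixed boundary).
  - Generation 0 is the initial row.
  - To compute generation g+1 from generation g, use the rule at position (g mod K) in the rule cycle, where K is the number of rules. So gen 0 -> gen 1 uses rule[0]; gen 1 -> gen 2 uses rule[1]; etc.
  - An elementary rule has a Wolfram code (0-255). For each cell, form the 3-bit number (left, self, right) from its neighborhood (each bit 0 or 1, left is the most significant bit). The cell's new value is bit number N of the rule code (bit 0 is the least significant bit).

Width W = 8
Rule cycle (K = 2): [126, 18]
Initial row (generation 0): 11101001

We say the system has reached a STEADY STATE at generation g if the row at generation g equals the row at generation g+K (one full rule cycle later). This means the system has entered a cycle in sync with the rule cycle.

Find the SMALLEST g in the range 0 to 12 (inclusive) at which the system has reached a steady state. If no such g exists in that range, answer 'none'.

Gen 0: 11101001
Gen 1 (rule 126): 10111111
Gen 2 (rule 18): 00000000
Gen 3 (rule 126): 00000000
Gen 4 (rule 18): 00000000
Gen 5 (rule 126): 00000000
Gen 6 (rule 18): 00000000
Gen 7 (rule 126): 00000000
Gen 8 (rule 18): 00000000
Gen 9 (rule 126): 00000000
Gen 10 (rule 18): 00000000
Gen 11 (rule 126): 00000000
Gen 12 (rule 18): 00000000
Gen 13 (rule 126): 00000000
Gen 14 (rule 18): 00000000

Answer: 2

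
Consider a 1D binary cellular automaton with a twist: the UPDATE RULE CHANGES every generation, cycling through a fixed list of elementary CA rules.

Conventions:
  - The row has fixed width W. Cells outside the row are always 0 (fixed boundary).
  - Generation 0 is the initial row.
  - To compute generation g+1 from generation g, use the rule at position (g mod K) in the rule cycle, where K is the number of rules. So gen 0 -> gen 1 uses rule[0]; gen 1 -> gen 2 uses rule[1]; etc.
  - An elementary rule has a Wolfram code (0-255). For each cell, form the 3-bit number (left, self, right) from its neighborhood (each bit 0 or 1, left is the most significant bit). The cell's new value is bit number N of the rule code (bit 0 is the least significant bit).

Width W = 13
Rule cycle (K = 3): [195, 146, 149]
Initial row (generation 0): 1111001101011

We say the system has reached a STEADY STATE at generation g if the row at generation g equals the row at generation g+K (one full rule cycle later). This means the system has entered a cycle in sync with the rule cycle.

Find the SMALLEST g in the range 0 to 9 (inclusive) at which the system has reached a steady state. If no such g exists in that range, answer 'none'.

Gen 0: 1111001101011
Gen 1 (rule 195): 0111010100001
Gen 2 (rule 146): 1010000010010
Gen 3 (rule 149): 1011111011011
Gen 4 (rule 195): 0001111001001
Gen 5 (rule 146): 0010110110110
Gen 6 (rule 149): 1010000000001
Gen 7 (rule 195): 0000111111110
Gen 8 (rule 146): 0001011111101
Gen 9 (rule 149): 1101001111001
Gen 10 (rule 195): 0100010111010
Gen 11 (rule 146): 1010100010001
Gen 12 (rule 149): 1010111011101

Answer: none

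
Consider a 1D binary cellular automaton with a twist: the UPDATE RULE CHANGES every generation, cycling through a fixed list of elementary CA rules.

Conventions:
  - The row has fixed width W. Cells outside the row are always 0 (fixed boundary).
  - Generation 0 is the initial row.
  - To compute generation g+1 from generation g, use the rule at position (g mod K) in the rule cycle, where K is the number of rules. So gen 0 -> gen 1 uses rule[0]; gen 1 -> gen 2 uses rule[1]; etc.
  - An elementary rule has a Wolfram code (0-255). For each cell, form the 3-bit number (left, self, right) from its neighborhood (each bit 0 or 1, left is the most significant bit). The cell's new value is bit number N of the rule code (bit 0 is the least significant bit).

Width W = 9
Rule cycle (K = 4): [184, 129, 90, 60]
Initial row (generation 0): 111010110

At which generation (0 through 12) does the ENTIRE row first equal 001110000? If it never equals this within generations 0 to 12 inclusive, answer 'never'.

Gen 0: 111010110
Gen 1 (rule 184): 110101101
Gen 2 (rule 129): 000000000
Gen 3 (rule 90): 000000000
Gen 4 (rule 60): 000000000
Gen 5 (rule 184): 000000000
Gen 6 (rule 129): 111111111
Gen 7 (rule 90): 100000001
Gen 8 (rule 60): 110000001
Gen 9 (rule 184): 101000000
Gen 10 (rule 129): 000011111
Gen 11 (rule 90): 000110001
Gen 12 (rule 60): 000101001

Answer: never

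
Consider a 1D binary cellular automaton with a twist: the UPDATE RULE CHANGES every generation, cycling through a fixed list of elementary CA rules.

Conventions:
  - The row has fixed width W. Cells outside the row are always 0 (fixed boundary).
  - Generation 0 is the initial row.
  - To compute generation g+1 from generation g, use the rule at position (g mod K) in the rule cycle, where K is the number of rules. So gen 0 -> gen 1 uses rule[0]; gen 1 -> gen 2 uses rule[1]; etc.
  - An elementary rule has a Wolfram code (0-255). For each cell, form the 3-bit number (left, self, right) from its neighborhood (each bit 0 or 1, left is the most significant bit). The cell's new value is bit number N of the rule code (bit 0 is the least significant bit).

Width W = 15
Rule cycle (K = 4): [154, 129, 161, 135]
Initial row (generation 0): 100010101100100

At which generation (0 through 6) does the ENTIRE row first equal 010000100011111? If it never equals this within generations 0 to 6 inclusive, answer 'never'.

Gen 0: 100010101100100
Gen 1 (rule 154): 010100001011010
Gen 2 (rule 129): 000001100000000
Gen 3 (rule 161): 111100001111111
Gen 4 (rule 135): 011001110111110
Gen 5 (rule 154): 110111100111101
Gen 6 (rule 129): 000011000011000

Answer: never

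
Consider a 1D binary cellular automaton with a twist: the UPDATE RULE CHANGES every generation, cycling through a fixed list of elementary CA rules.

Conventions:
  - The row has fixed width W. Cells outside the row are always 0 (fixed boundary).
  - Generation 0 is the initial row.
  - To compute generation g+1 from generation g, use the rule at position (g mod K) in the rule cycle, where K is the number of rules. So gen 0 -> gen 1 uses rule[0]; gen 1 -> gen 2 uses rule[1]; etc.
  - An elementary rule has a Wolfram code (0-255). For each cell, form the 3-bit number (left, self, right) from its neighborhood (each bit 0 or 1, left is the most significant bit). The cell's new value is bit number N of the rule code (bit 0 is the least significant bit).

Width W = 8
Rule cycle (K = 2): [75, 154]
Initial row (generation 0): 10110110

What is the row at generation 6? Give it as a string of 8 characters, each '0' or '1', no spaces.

Gen 0: 10110110
Gen 1 (rule 75): 00110110
Gen 2 (rule 154): 01100101
Gen 3 (rule 75): 11101000
Gen 4 (rule 154): 11000100
Gen 5 (rule 75): 11011001
Gen 6 (rule 154): 10010110

Answer: 10010110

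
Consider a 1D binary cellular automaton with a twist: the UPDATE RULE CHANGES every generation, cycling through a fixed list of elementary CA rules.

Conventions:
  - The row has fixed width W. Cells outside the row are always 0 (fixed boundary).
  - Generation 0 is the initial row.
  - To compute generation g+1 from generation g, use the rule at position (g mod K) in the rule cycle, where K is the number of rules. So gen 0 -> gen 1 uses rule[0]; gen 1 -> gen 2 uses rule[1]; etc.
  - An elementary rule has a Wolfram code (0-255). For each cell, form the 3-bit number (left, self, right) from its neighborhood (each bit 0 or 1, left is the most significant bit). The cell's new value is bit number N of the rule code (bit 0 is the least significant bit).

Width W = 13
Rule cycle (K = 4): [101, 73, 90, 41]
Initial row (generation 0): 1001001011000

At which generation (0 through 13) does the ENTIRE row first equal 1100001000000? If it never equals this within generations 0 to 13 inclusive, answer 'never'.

Answer: 7

Derivation:
Gen 0: 1001001011000
Gen 1 (rule 101): 1001001101011
Gen 2 (rule 73): 0000001100011
Gen 3 (rule 90): 0000011110111
Gen 4 (rule 41): 1111010001100
Gen 5 (rule 101): 0001110100101
Gen 6 (rule 73): 1101010000000
Gen 7 (rule 90): 1100001000000
Gen 8 (rule 41): 1001100011111
Gen 9 (rule 101): 1000101000001
Gen 10 (rule 73): 0010000011100
Gen 11 (rule 90): 0101000110110
Gen 12 (rule 41): 0010010101100
Gen 13 (rule 101): 1010011110101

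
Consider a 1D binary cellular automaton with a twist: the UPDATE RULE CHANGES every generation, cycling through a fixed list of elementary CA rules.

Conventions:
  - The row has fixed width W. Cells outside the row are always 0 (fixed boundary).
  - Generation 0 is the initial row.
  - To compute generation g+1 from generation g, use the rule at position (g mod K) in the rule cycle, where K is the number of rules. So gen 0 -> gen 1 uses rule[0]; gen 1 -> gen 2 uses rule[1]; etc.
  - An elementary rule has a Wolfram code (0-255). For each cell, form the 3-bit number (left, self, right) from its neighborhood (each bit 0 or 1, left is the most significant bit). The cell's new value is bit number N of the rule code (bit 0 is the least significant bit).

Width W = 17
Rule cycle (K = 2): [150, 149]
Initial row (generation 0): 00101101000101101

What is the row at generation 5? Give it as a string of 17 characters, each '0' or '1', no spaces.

Gen 0: 00101101000101101
Gen 1 (rule 150): 01100001101100001
Gen 2 (rule 149): 00011100000011101
Gen 3 (rule 150): 00101010000101001
Gen 4 (rule 149): 10101011110101101
Gen 5 (rule 150): 10101001100100001

Answer: 10101001100100001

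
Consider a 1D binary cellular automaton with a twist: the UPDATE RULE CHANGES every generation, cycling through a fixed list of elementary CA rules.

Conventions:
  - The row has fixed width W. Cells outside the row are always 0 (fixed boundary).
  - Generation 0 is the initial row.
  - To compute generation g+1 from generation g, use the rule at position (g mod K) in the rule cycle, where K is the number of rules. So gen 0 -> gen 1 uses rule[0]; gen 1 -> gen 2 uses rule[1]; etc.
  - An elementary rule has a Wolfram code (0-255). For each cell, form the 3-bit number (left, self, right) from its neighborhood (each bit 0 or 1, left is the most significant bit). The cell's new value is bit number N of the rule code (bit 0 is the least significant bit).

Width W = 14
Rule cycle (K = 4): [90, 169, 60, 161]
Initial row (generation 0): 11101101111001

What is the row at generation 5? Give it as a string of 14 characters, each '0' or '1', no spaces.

Gen 0: 11101101111001
Gen 1 (rule 90): 10101101001110
Gen 2 (rule 169): 01011010001100
Gen 3 (rule 60): 01110111001010
Gen 4 (rule 161): 00101010000100
Gen 5 (rule 90): 01000001001010

Answer: 01000001001010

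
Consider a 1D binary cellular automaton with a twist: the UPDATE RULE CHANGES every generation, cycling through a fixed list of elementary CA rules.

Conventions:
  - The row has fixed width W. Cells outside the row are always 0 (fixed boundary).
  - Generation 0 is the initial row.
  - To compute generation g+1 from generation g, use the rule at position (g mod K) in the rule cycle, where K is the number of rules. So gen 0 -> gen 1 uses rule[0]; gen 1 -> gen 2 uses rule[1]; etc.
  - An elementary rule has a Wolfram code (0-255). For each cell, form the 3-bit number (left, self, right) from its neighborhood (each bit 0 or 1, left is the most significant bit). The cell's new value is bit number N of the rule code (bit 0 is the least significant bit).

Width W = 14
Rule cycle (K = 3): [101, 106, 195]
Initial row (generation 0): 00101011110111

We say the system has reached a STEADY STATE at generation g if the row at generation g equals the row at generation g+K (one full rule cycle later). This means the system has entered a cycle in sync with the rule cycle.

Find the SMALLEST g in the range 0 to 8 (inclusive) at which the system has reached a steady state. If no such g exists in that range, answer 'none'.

Gen 0: 00101011110111
Gen 1 (rule 101): 10111100011001
Gen 2 (rule 106): 01100100111010
Gen 3 (rule 195): 10101001011000
Gen 4 (rule 101): 11111001101011
Gen 5 (rule 106): 10001011110111
Gen 6 (rule 195): 00110001110011
Gen 7 (rule 101): 10010100010001
Gen 8 (rule 106): 00101000100010
Gen 9 (rule 195): 11000011001100
Gen 10 (rule 101): 01011001000101
Gen 11 (rule 106): 10111010001010

Answer: none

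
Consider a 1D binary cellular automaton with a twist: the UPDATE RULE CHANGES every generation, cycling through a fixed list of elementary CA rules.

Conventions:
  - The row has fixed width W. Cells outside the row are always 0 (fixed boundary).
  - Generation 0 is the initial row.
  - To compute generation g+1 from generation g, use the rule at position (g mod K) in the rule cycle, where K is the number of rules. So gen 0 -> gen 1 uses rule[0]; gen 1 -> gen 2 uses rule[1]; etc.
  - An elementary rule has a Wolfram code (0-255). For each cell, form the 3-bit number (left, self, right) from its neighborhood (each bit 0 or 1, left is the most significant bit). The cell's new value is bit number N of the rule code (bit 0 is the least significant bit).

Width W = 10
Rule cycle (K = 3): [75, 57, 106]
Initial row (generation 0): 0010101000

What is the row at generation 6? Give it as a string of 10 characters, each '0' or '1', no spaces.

Answer: 0011100100

Derivation:
Gen 0: 0010101000
Gen 1 (rule 75): 1100000011
Gen 2 (rule 57): 1011111010
Gen 3 (rule 106): 0110001100
Gen 4 (rule 75): 1110111101
Gen 5 (rule 57): 1001100010
Gen 6 (rule 106): 0011100100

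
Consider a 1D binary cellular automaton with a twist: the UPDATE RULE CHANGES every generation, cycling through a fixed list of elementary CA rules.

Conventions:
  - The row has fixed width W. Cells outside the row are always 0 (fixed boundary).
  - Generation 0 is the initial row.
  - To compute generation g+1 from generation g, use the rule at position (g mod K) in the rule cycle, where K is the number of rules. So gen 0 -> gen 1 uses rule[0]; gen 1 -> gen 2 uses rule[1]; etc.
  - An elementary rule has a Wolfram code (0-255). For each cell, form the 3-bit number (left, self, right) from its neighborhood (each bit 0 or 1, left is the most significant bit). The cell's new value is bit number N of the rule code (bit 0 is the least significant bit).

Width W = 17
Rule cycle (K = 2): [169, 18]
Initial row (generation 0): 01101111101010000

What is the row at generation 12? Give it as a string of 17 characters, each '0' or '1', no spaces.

Answer: 01001100000001010

Derivation:
Gen 0: 01101111101010000
Gen 1 (rule 169): 01011111010100111
Gen 2 (rule 18): 10000000000011000
Gen 3 (rule 169): 00111111111010011
Gen 4 (rule 18): 01000000000001100
Gen 5 (rule 169): 00011111111101001
Gen 6 (rule 18): 00100000000000110
Gen 7 (rule 169): 10001111111110100
Gen 8 (rule 18): 01010000000000010
Gen 9 (rule 169): 00100111111111000
Gen 10 (rule 18): 01011000000000100
Gen 11 (rule 169): 00110011111110001
Gen 12 (rule 18): 01001100000001010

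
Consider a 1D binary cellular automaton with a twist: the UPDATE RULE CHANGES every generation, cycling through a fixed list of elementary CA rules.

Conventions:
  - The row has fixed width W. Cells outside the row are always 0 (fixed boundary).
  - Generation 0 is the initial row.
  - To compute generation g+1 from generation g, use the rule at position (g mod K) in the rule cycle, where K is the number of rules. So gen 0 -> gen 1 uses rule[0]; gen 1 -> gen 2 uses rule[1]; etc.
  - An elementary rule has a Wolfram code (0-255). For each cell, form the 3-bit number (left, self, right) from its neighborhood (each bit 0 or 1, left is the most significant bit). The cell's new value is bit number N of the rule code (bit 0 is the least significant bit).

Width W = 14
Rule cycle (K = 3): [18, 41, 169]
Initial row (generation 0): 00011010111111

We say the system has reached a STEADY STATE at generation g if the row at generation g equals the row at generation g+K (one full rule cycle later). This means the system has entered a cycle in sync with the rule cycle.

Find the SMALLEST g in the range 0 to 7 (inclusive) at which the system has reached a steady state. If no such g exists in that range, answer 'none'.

Gen 0: 00011010111111
Gen 1 (rule 18): 00100000000000
Gen 2 (rule 41): 10001111111111
Gen 3 (rule 169): 00101111111110
Gen 4 (rule 18): 01000000000001
Gen 5 (rule 41): 00011111111100
Gen 6 (rule 169): 11011111111001
Gen 7 (rule 18): 00000000000110
Gen 8 (rule 41): 11111111110100
Gen 9 (rule 169): 11111111101001
Gen 10 (rule 18): 00000000000110

Answer: 7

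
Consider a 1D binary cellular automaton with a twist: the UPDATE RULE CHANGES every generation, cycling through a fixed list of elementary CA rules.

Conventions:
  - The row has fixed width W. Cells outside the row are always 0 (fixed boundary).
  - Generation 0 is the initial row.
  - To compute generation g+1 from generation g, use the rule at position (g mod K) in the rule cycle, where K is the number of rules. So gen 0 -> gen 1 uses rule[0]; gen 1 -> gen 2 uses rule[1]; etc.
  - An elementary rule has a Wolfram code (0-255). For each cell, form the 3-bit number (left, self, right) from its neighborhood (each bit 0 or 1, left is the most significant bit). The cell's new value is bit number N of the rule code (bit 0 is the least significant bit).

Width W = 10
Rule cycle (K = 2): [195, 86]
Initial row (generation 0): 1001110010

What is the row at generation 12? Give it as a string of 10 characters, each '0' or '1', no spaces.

Gen 0: 1001110010
Gen 1 (rule 195): 0010110100
Gen 2 (rule 86): 0110010110
Gen 3 (rule 195): 1010100010
Gen 4 (rule 86): 1010110111
Gen 5 (rule 195): 0000010011
Gen 6 (rule 86): 0000111101
Gen 7 (rule 195): 1111011100
Gen 8 (rule 86): 0001000110
Gen 9 (rule 195): 1110011010
Gen 10 (rule 86): 0011101011
Gen 11 (rule 195): 1101100001
Gen 12 (rule 86): 0100110011

Answer: 0100110011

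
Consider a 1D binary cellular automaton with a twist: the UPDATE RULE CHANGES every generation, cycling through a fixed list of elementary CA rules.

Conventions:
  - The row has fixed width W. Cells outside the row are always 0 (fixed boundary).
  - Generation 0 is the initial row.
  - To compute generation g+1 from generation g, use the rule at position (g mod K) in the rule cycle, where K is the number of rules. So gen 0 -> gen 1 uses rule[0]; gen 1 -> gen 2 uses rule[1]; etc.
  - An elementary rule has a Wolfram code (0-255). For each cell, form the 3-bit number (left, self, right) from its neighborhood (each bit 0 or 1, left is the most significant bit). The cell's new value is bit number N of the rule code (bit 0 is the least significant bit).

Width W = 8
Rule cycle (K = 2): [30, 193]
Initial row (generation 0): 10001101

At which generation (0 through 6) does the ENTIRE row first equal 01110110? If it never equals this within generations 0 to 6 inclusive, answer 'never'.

Gen 0: 10001101
Gen 1 (rule 30): 11011001
Gen 2 (rule 193): 01001000
Gen 3 (rule 30): 11111100
Gen 4 (rule 193): 01111101
Gen 5 (rule 30): 11000001
Gen 6 (rule 193): 01011100

Answer: never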